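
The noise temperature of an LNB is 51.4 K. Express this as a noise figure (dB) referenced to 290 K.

F = 1 + T_e/T₀ = 1 + 51.4/290 = 1.17724
NF = 10 log₁₀(1.17724) = 0.709 dB

0.709 dB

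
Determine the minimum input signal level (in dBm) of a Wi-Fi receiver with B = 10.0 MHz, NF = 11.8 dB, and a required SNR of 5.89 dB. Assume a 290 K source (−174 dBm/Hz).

−86.3 dBm

Sensitivity = −174 + 10 log₁₀(B) + NF + SNR_min
= −174 + 70 + 11.8 + 5.89
= −86.31 dBm → −86.3 dBm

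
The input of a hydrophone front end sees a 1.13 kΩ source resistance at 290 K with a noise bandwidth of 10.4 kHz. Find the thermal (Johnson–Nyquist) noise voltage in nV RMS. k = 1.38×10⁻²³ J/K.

434 nV

V_n = √(4kTRB)
4kTRB = 4 × 1.38×10⁻²³ × 290 × 1.13×10³ × 1.04×10⁴ = 1.88×10⁻¹³ V²
V_n = √(1.88×10⁻¹³) = 4.34×10⁻⁷ V = 434 nV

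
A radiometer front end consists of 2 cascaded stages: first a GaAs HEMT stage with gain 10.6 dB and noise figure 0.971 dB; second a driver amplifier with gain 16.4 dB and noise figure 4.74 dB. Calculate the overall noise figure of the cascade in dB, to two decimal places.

1.53 dB

Convert to linear (a loss of L dB is a gain of −L dB): F_i = 10^(NF_i/10), G_i = 10^(G_i,dB/10)
  Stage 1: F_1 = 10^(0.971/10) = 1.251, G_1 = 10^(10.6/10) = 11.48
  Stage 2: F_2 = 10^(4.74/10) = 2.979, G_2 = 10^(16.4/10) = 43.65
Friis cascade:
  F = 1.251 + (2.979 − 1)/11.48 = 1.423
NF = 10 log₁₀(1.423) = 1.53 dB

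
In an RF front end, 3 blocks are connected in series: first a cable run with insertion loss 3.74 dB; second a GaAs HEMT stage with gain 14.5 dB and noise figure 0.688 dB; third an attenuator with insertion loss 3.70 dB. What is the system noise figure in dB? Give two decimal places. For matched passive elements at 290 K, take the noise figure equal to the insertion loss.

4.60 dB

Convert to linear (a loss of L dB is a gain of −L dB): F_i = 10^(NF_i/10), G_i = 10^(G_i,dB/10)
  Stage 1: F_1 = 10^(3.74/10) = 2.366, G_1 = 10^(−3.74/10) = 0.4227
  Stage 2: F_2 = 10^(0.688/10) = 1.172, G_2 = 10^(14.5/10) = 28.18
  Stage 3: F_3 = 10^(3.70/10) = 2.344, G_3 = 10^(−3.70/10) = 0.4266
Friis cascade:
  F = 2.366 + (1.172 − 1)/0.4227 + (2.344 − 1)/11.91 = 2.885
NF = 10 log₁₀(2.885) = 4.60 dB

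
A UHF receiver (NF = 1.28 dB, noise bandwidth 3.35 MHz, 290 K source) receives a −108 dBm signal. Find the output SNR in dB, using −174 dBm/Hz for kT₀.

−0.5 dB

Noise floor: N = −174 + 10 log₁₀(B) + NF
10 log₁₀(3.35×10⁶) = 65.25 dB
N = −174 + 65.25 + 1.28 = −107.47 dBm
SNR = P_sig − N = −108 − (−107.47) = −0.53 dB → −0.5 dB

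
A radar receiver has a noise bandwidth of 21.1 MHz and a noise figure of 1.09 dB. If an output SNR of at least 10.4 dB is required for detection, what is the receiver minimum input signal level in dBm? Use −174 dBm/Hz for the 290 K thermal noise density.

Sensitivity = −174 + 10 log₁₀(B) + NF + SNR_min
= −174 + 73.24 + 1.09 + 10.4
= −89.27 dBm → −89.3 dBm

−89.3 dBm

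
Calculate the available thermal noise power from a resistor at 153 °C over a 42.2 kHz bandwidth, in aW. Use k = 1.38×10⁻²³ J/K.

T = 153 °C + 273.15 = 426.15 K
P_n = kTB = 1.38×10⁻²³ × 426.15 × 4.22×10⁴ = 2.48×10⁻¹⁶ W = 248 aW

248 aW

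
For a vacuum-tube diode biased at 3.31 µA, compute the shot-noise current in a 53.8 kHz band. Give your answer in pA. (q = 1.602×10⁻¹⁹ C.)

239 pA

I_n = √(2qI·B)
2qI·B = 2 × 1.602×10⁻¹⁹ × 3.31×10⁻⁶ × 5.38×10⁴ = 5.71×10⁻²⁰ A²
I_n = √(5.71×10⁻²⁰) = 2.39×10⁻¹⁰ A = 239 pA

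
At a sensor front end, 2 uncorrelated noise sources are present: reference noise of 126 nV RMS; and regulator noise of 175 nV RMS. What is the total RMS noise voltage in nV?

216 nV

Uncorrelated sources add in power (mean-square): V_tot = √(ΣV_i²)
V_tot = √[(1.26×10⁻⁷)² + (1.75×10⁻⁷)²] = 2.16×10⁻⁷ V = 216 nV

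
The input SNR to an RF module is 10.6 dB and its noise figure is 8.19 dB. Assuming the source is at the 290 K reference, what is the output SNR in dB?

By definition F = SNR_in/SNR_out, so in dB: SNR_out = SNR_in − NF
SNR_out = 10.6 − 8.19 = 2.41 dB

2.41 dB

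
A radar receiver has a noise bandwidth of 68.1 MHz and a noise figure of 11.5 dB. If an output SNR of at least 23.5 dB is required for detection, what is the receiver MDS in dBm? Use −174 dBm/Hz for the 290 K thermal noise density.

−60.7 dBm

Sensitivity = −174 + 10 log₁₀(B) + NF + SNR_min
= −174 + 78.33 + 11.5 + 23.5
= −60.67 dBm → −60.7 dBm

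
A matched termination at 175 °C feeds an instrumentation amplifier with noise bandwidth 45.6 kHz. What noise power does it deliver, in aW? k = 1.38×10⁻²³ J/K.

282 aW

T = 175 °C + 273.15 = 448.15 K
P_n = kTB = 1.38×10⁻²³ × 448.15 × 4.56×10⁴ = 2.82×10⁻¹⁶ W = 282 aW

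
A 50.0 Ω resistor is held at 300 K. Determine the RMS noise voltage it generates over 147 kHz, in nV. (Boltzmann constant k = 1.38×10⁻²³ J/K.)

349 nV

V_n = √(4kTRB)
4kTRB = 4 × 1.38×10⁻²³ × 300 × 5.00×10¹ × 1.47×10⁵ = 1.22×10⁻¹³ V²
V_n = √(1.22×10⁻¹³) = 3.49×10⁻⁷ V = 349 nV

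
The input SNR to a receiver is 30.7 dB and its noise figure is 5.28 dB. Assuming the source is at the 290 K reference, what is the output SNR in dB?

By definition F = SNR_in/SNR_out, so in dB: SNR_out = SNR_in − NF
SNR_out = 30.7 − 5.28 = 25.42 dB

25.42 dB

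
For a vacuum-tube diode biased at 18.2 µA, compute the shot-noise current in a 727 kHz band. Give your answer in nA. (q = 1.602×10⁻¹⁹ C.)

2.06 nA

I_n = √(2qI·B)
2qI·B = 2 × 1.602×10⁻¹⁹ × 1.82×10⁻⁵ × 7.27×10⁵ = 4.24×10⁻¹⁸ A²
I_n = √(4.24×10⁻¹⁸) = 2.06×10⁻⁹ A = 2.06 nA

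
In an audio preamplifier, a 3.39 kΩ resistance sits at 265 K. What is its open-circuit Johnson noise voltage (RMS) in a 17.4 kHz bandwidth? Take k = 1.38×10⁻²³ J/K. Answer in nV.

V_n = √(4kTRB)
4kTRB = 4 × 1.38×10⁻²³ × 265 × 3.39×10³ × 1.74×10⁴ = 8.63×10⁻¹³ V²
V_n = √(8.63×10⁻¹³) = 9.29×10⁻⁷ V = 929 nV

929 nV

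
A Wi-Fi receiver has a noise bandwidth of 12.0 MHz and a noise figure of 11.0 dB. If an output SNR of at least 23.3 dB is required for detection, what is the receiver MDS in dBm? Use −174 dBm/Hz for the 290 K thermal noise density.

Sensitivity = −174 + 10 log₁₀(B) + NF + SNR_min
= −174 + 70.79 + 11.0 + 23.3
= −68.91 dBm → −68.9 dBm

−68.9 dBm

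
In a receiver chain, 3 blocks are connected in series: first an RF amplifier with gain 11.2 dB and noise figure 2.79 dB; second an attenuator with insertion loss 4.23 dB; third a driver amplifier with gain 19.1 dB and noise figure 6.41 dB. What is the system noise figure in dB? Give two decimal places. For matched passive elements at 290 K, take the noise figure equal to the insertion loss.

Convert to linear (a loss of L dB is a gain of −L dB): F_i = 10^(NF_i/10), G_i = 10^(G_i,dB/10)
  Stage 1: F_1 = 10^(2.79/10) = 1.901, G_1 = 10^(11.2/10) = 13.18
  Stage 2: F_2 = 10^(4.23/10) = 2.649, G_2 = 10^(−4.23/10) = 0.3776
  Stage 3: F_3 = 10^(6.41/10) = 4.375, G_3 = 10^(19.1/10) = 81.28
Friis cascade:
  F = 1.901 + (2.649 − 1)/13.18 + (4.375 − 1)/4.977 = 2.704
NF = 10 log₁₀(2.704) = 4.32 dB

4.32 dB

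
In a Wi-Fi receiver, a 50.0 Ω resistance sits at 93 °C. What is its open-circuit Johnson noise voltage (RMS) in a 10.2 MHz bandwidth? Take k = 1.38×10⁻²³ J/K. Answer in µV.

T = 93 °C + 273.15 = 366.15 K
V_n = √(4kTRB)
4kTRB = 4 × 1.38×10⁻²³ × 366.15 × 5.00×10¹ × 1.02×10⁷ = 1.03×10⁻¹¹ V²
V_n = √(1.03×10⁻¹¹) = 3.21×10⁻⁶ V = 3.21 µV

3.21 µV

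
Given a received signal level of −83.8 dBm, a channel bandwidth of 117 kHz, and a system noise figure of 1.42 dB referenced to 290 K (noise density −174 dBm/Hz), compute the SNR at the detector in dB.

Noise floor: N = −174 + 10 log₁₀(B) + NF
10 log₁₀(1.17×10⁵) = 50.68 dB
N = −174 + 50.68 + 1.42 = −121.90 dBm
SNR = P_sig − N = −83.8 − (−121.90) = 38.10 dB → 38.1 dB

38.1 dB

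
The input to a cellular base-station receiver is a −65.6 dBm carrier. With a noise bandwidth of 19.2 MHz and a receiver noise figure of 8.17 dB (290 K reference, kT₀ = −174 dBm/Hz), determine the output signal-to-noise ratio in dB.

Noise floor: N = −174 + 10 log₁₀(B) + NF
10 log₁₀(1.92×10⁷) = 72.83 dB
N = −174 + 72.83 + 8.17 = −93.00 dBm
SNR = P_sig − N = −65.6 − (−93.00) = 27.40 dB → 27.4 dB

27.4 dB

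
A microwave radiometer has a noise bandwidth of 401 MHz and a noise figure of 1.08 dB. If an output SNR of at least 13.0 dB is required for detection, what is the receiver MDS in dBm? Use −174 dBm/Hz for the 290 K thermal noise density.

Sensitivity = −174 + 10 log₁₀(B) + NF + SNR_min
= −174 + 86.03 + 1.08 + 13.0
= −73.89 dBm → −73.9 dBm

−73.9 dBm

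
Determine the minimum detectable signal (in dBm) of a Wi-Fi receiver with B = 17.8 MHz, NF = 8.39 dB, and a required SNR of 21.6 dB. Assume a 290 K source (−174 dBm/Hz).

Sensitivity = −174 + 10 log₁₀(B) + NF + SNR_min
= −174 + 72.5 + 8.39 + 21.6
= −71.51 dBm → −71.5 dBm

−71.5 dBm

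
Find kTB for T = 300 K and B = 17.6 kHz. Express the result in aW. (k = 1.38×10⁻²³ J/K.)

P_n = kTB = 1.38×10⁻²³ × 300 × 1.76×10⁴ = 7.29×10⁻¹⁷ W = 72.9 aW

72.9 aW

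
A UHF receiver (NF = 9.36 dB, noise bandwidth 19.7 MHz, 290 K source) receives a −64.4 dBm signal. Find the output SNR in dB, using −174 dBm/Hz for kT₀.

Noise floor: N = −174 + 10 log₁₀(B) + NF
10 log₁₀(1.97×10⁷) = 72.94 dB
N = −174 + 72.94 + 9.36 = −91.70 dBm
SNR = P_sig − N = −64.4 − (−91.70) = 27.30 dB → 27.3 dB

27.3 dB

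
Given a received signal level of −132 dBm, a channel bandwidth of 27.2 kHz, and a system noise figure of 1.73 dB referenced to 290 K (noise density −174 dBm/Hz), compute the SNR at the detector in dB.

−4.1 dB

Noise floor: N = −174 + 10 log₁₀(B) + NF
10 log₁₀(2.72×10⁴) = 44.35 dB
N = −174 + 44.35 + 1.73 = −127.92 dBm
SNR = P_sig − N = −132 − (−127.92) = −4.08 dB → −4.1 dB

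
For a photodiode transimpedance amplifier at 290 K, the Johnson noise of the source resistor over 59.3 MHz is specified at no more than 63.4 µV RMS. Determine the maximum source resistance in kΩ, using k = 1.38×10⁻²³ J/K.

4.23 kΩ

Johnson–Nyquist: V_n = √(4kTRB) ⇒ R = V_n² / (4kTB)
4kTB = 4 × 1.38×10⁻²³ × 290 × 5.93×10⁷ = 9.49×10⁻¹³
R = (6.34×10⁻⁵)² / 9.49×10⁻¹³ = 4.23×10³ Ω = 4.23 kΩ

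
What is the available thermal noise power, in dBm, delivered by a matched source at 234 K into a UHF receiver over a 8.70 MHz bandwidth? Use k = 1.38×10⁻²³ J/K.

P_n = kTB = 1.38×10⁻²³ × 234 × 8.70×10⁶ = 2.81×10⁻¹⁴ W
In dBm: 10 log₁₀(2.81×10⁻¹⁴ / 10⁻³) = −105.5 dBm

−105.5 dBm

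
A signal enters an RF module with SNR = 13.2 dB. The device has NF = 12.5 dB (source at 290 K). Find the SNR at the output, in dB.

By definition F = SNR_in/SNR_out, so in dB: SNR_out = SNR_in − NF
SNR_out = 13.2 − 12.5 = 0.7 dB

0.7 dB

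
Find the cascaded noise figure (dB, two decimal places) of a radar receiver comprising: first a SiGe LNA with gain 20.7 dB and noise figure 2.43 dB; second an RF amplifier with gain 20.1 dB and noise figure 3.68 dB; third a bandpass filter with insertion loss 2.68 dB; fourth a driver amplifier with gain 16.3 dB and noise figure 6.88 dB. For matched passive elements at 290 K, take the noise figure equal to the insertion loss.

Convert to linear (a loss of L dB is a gain of −L dB): F_i = 10^(NF_i/10), G_i = 10^(G_i,dB/10)
  Stage 1: F_1 = 10^(2.43/10) = 1.750, G_1 = 10^(20.7/10) = 117.5
  Stage 2: F_2 = 10^(3.68/10) = 2.333, G_2 = 10^(20.1/10) = 102.3
  Stage 3: F_3 = 10^(2.68/10) = 1.854, G_3 = 10^(−2.68/10) = 0.5395
  Stage 4: F_4 = 10^(6.88/10) = 4.875, G_4 = 10^(16.3/10) = 42.66
Friis cascade:
  F = 1.750 + (2.333 − 1)/117.5 + (1.854 − 1)/1.202×10⁴ + (4.875 − 1)/6486 = 1.762
NF = 10 log₁₀(1.762) = 2.46 dB

2.46 dB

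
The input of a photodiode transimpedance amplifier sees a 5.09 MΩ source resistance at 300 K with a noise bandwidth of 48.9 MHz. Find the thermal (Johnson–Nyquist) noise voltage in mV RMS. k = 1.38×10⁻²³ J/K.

V_n = √(4kTRB)
4kTRB = 4 × 1.38×10⁻²³ × 300 × 5.09×10⁶ × 4.89×10⁷ = 4.12×10⁻⁶ V²
V_n = √(4.12×10⁻⁶) = 2.03×10⁻³ V = 2.03 mV

2.03 mV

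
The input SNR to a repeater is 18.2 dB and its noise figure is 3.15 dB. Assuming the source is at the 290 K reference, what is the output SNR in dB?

By definition F = SNR_in/SNR_out, so in dB: SNR_out = SNR_in − NF
SNR_out = 18.2 − 3.15 = 15.05 dB

15.05 dB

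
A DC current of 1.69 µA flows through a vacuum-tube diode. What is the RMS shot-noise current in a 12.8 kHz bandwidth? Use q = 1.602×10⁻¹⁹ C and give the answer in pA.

I_n = √(2qI·B)
2qI·B = 2 × 1.602×10⁻¹⁹ × 1.69×10⁻⁶ × 1.28×10⁴ = 6.93×10⁻²¹ A²
I_n = √(6.93×10⁻²¹) = 8.33×10⁻¹¹ A = 83.3 pA

83.3 pA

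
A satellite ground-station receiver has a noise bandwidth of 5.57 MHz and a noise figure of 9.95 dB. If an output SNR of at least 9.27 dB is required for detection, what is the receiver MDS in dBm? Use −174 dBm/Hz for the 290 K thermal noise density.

−87.3 dBm

Sensitivity = −174 + 10 log₁₀(B) + NF + SNR_min
= −174 + 67.46 + 9.95 + 9.27
= −87.32 dBm → −87.3 dBm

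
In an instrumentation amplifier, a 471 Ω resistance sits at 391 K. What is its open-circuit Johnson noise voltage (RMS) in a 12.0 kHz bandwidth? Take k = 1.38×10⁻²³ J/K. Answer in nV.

349 nV

V_n = √(4kTRB)
4kTRB = 4 × 1.38×10⁻²³ × 391 × 4.71×10² × 1.20×10⁴ = 1.22×10⁻¹³ V²
V_n = √(1.22×10⁻¹³) = 3.49×10⁻⁷ V = 349 nV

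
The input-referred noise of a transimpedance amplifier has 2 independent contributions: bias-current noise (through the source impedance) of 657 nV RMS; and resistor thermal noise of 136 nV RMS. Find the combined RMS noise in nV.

671 nV

Uncorrelated sources add in power (mean-square): V_tot = √(ΣV_i²)
V_tot = √[(6.57×10⁻⁷)² + (1.36×10⁻⁷)²] = 6.71×10⁻⁷ V = 671 nV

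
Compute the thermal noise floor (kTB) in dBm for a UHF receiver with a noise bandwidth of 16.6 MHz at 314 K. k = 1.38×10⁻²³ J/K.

P_n = kTB = 1.38×10⁻²³ × 314 × 1.66×10⁷ = 7.19×10⁻¹⁴ W
In dBm: 10 log₁₀(7.19×10⁻¹⁴ / 10⁻³) = −101.4 dBm

−101.4 dBm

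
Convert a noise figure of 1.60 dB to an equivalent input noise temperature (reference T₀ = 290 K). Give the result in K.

129 K

F = 10^(1.60/10) = 1.44544
T_e = (F − 1)·T₀ = (1.44544 − 1) × 290 = 129 K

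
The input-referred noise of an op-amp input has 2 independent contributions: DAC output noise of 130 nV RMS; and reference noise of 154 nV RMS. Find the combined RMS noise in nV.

202 nV

Uncorrelated sources add in power (mean-square): V_tot = √(ΣV_i²)
V_tot = √[(1.30×10⁻⁷)² + (1.54×10⁻⁷)²] = 2.02×10⁻⁷ V = 202 nV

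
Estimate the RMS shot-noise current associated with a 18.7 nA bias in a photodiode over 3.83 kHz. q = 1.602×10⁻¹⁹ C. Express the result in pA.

I_n = √(2qI·B)
2qI·B = 2 × 1.602×10⁻¹⁹ × 1.87×10⁻⁸ × 3.83×10³ = 2.29×10⁻²³ A²
I_n = √(2.29×10⁻²³) = 4.79×10⁻¹² A = 4.79 pA

4.79 pA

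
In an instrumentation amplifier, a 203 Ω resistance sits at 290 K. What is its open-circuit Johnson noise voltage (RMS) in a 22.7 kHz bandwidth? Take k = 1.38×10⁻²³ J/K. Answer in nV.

272 nV

V_n = √(4kTRB)
4kTRB = 4 × 1.38×10⁻²³ × 290 × 2.03×10² × 2.27×10⁴ = 7.38×10⁻¹⁴ V²
V_n = √(7.38×10⁻¹⁴) = 2.72×10⁻⁷ V = 272 nV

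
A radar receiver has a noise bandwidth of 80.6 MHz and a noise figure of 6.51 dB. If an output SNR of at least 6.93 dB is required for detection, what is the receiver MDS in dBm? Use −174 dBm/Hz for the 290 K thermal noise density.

Sensitivity = −174 + 10 log₁₀(B) + NF + SNR_min
= −174 + 79.06 + 6.51 + 6.93
= −81.50 dBm → −81.5 dBm

−81.5 dBm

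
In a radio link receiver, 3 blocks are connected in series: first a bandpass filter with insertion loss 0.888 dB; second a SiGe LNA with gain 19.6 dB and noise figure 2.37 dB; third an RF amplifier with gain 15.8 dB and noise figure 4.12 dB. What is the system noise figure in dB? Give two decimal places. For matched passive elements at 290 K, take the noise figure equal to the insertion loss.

Convert to linear (a loss of L dB is a gain of −L dB): F_i = 10^(NF_i/10), G_i = 10^(G_i,dB/10)
  Stage 1: F_1 = 10^(0.888/10) = 1.227, G_1 = 10^(−0.888/10) = 0.8151
  Stage 2: F_2 = 10^(2.37/10) = 1.726, G_2 = 10^(19.6/10) = 91.20
  Stage 3: F_3 = 10^(4.12/10) = 2.582, G_3 = 10^(15.8/10) = 38.02
Friis cascade:
  F = 1.227 + (1.726 − 1)/0.8151 + (2.582 − 1)/74.34 = 2.139
NF = 10 log₁₀(2.139) = 3.30 dB

3.30 dB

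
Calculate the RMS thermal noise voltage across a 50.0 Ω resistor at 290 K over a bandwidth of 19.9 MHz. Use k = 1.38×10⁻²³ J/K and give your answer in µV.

V_n = √(4kTRB)
4kTRB = 4 × 1.38×10⁻²³ × 290 × 5.00×10¹ × 1.99×10⁷ = 1.59×10⁻¹¹ V²
V_n = √(1.59×10⁻¹¹) = 3.99×10⁻⁶ V = 3.99 µV

3.99 µV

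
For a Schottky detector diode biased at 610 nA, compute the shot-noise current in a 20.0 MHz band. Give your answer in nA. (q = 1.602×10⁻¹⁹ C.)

I_n = √(2qI·B)
2qI·B = 2 × 1.602×10⁻¹⁹ × 6.10×10⁻⁷ × 2.00×10⁷ = 3.91×10⁻¹⁸ A²
I_n = √(3.91×10⁻¹⁸) = 1.98×10⁻⁹ A = 1.98 nA

1.98 nA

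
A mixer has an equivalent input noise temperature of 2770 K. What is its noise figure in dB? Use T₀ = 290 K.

10.23 dB

F = 1 + T_e/T₀ = 1 + 2770/290 = 10.5517
NF = 10 log₁₀(10.5517) = 10.23 dB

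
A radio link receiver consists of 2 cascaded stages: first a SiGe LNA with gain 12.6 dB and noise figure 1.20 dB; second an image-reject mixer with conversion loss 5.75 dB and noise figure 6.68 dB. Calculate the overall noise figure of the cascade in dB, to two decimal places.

1.82 dB

Convert to linear (a loss of L dB is a gain of −L dB): F_i = 10^(NF_i/10), G_i = 10^(G_i,dB/10)
  Stage 1: F_1 = 10^(1.20/10) = 1.318, G_1 = 10^(12.6/10) = 18.20
  Stage 2: F_2 = 10^(6.68/10) = 4.656, G_2 = 10^(−5.75/10) = 0.2661
Friis cascade:
  F = 1.318 + (4.656 − 1)/18.20 = 1.519
NF = 10 log₁₀(1.519) = 1.82 dB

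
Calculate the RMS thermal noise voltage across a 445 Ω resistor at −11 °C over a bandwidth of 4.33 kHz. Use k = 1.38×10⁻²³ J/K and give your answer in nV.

T = −11 °C + 273.15 = 262.15 K
V_n = √(4kTRB)
4kTRB = 4 × 1.38×10⁻²³ × 262.15 × 4.45×10² × 4.33×10³ = 2.79×10⁻¹⁴ V²
V_n = √(2.79×10⁻¹⁴) = 1.67×10⁻⁷ V = 167 nV

167 nV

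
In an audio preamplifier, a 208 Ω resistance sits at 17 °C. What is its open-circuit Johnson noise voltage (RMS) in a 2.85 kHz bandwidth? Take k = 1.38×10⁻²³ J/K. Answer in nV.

T = 17 °C + 273.15 = 290.15 K
V_n = √(4kTRB)
4kTRB = 4 × 1.38×10⁻²³ × 290.15 × 2.08×10² × 2.85×10³ = 9.49×10⁻¹⁵ V²
V_n = √(9.49×10⁻¹⁵) = 9.74×10⁻⁸ V = 97.4 nV

97.4 nV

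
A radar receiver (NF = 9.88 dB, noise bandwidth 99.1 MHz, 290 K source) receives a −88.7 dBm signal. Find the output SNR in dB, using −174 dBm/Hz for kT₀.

Noise floor: N = −174 + 10 log₁₀(B) + NF
10 log₁₀(9.91×10⁷) = 79.96 dB
N = −174 + 79.96 + 9.88 = −84.16 dBm
SNR = P_sig − N = −88.7 − (−84.16) = −4.54 dB → −4.5 dB

−4.5 dB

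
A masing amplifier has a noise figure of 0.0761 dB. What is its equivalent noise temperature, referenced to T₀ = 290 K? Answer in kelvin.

F = 10^(0.0761/10) = 1.01768
T_e = (F − 1)·T₀ = (1.01768 − 1) × 290 = 5.13 K

5.13 K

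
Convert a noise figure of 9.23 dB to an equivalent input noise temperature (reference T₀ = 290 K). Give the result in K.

F = 10^(9.23/10) = 8.37529
T_e = (F − 1)·T₀ = (8.37529 − 1) × 290 = 2139 K

2139 K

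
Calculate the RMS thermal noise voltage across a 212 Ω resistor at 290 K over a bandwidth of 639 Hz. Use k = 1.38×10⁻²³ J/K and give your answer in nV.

V_n = √(4kTRB)
4kTRB = 4 × 1.38×10⁻²³ × 290 × 2.12×10² × 6.39×10² = 2.17×10⁻¹⁵ V²
V_n = √(2.17×10⁻¹⁵) = 4.66×10⁻⁸ V = 46.6 nV

46.6 nV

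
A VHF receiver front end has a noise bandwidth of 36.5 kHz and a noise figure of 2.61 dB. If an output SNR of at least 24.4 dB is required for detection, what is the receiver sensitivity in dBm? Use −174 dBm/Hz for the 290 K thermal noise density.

−101.4 dBm

Sensitivity = −174 + 10 log₁₀(B) + NF + SNR_min
= −174 + 45.62 + 2.61 + 24.4
= −101.37 dBm → −101.4 dBm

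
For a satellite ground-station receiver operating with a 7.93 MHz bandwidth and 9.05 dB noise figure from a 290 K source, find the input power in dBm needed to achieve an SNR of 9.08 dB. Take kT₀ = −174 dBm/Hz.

−86.9 dBm

Sensitivity = −174 + 10 log₁₀(B) + NF + SNR_min
= −174 + 68.99 + 9.05 + 9.08
= −86.88 dBm → −86.9 dBm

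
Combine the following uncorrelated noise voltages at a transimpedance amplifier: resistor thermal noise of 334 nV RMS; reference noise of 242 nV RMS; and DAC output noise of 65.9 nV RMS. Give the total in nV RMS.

418 nV

Uncorrelated sources add in power (mean-square): V_tot = √(ΣV_i²)
V_tot = √[(3.34×10⁻⁷)² + (2.42×10⁻⁷)² + (6.59×10⁻⁸)²] = 4.18×10⁻⁷ V = 418 nV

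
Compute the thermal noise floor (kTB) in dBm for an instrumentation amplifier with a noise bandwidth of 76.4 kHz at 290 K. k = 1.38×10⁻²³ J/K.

P_n = kTB = 1.38×10⁻²³ × 290 × 7.64×10⁴ = 3.06×10⁻¹⁶ W
In dBm: 10 log₁₀(3.06×10⁻¹⁶ / 10⁻³) = −125.1 dBm

−125.1 dBm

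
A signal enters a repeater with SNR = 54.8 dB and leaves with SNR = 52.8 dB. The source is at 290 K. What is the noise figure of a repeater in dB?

NF (dB) = SNR_in(dB) − SNR_out(dB) when the source is at T₀
NF = 54.8 − 52.8 = 2.0 dB

2.0 dB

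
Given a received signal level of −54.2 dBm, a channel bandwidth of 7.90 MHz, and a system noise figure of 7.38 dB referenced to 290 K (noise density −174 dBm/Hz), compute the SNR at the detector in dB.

Noise floor: N = −174 + 10 log₁₀(B) + NF
10 log₁₀(7.90×10⁶) = 68.98 dB
N = −174 + 68.98 + 7.38 = −97.64 dBm
SNR = P_sig − N = −54.2 − (−97.64) = 43.44 dB → 43.4 dB

43.4 dB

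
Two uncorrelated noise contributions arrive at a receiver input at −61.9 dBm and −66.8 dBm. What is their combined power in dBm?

−60.7 dBm

Convert to linear, add, convert back:
P₁ = 6.46×10⁻¹⁰ W, P₂ = 2.09×10⁻¹⁰ W
P_tot = 8.55×10⁻¹⁰ W → 10 log₁₀(P_tot / 10⁻³) = −60.7 dBm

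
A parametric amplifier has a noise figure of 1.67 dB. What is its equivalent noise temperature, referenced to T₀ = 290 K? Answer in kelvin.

136 K

F = 10^(1.67/10) = 1.46893
T_e = (F − 1)·T₀ = (1.46893 − 1) × 290 = 136 K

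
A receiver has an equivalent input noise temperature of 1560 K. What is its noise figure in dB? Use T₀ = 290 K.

F = 1 + T_e/T₀ = 1 + 1560/290 = 6.37931
NF = 10 log₁₀(6.37931) = 8.05 dB

8.05 dB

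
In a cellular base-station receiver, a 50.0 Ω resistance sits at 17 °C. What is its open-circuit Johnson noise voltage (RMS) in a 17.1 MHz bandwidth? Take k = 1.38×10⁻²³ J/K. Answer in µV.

3.70 µV

T = 17 °C + 273.15 = 290.15 K
V_n = √(4kTRB)
4kTRB = 4 × 1.38×10⁻²³ × 290.15 × 5.00×10¹ × 1.71×10⁷ = 1.37×10⁻¹¹ V²
V_n = √(1.37×10⁻¹¹) = 3.70×10⁻⁶ V = 3.70 µV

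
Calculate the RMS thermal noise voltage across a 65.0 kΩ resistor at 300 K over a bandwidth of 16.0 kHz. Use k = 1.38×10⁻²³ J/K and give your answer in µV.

4.15 µV

V_n = √(4kTRB)
4kTRB = 4 × 1.38×10⁻²³ × 300 × 6.50×10⁴ × 1.60×10⁴ = 1.72×10⁻¹¹ V²
V_n = √(1.72×10⁻¹¹) = 4.15×10⁻⁶ V = 4.15 µV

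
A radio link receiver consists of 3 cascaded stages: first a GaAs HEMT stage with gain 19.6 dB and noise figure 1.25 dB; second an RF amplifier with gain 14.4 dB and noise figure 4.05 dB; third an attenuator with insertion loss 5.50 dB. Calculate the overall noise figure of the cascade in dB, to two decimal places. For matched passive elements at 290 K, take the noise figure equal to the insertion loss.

1.31 dB

Convert to linear (a loss of L dB is a gain of −L dB): F_i = 10^(NF_i/10), G_i = 10^(G_i,dB/10)
  Stage 1: F_1 = 10^(1.25/10) = 1.334, G_1 = 10^(19.6/10) = 91.20
  Stage 2: F_2 = 10^(4.05/10) = 2.541, G_2 = 10^(14.4/10) = 27.54
  Stage 3: F_3 = 10^(5.50/10) = 3.548, G_3 = 10^(−5.50/10) = 0.2818
Friis cascade:
  F = 1.334 + (2.541 − 1)/91.20 + (3.548 − 1)/2512 = 1.351
NF = 10 log₁₀(1.351) = 1.31 dB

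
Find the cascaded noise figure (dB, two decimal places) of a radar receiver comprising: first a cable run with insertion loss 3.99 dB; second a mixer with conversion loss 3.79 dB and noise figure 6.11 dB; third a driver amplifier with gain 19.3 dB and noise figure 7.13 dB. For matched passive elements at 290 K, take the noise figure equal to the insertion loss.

15.47 dB

Convert to linear (a loss of L dB is a gain of −L dB): F_i = 10^(NF_i/10), G_i = 10^(G_i,dB/10)
  Stage 1: F_1 = 10^(3.99/10) = 2.506, G_1 = 10^(−3.99/10) = 0.3990
  Stage 2: F_2 = 10^(6.11/10) = 4.083, G_2 = 10^(−3.79/10) = 0.4178
  Stage 3: F_3 = 10^(7.13/10) = 5.164, G_3 = 10^(19.3/10) = 85.11
Friis cascade:
  F = 2.506 + (4.083 − 1)/0.3990 + (5.164 − 1)/0.1667 = 35.21
NF = 10 log₁₀(35.21) = 15.47 dB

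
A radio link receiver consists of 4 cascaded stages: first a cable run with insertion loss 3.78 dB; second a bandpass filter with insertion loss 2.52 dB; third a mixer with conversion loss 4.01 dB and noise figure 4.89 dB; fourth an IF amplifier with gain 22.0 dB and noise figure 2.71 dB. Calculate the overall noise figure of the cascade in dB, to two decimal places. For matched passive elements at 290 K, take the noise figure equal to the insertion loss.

13.51 dB

Convert to linear (a loss of L dB is a gain of −L dB): F_i = 10^(NF_i/10), G_i = 10^(G_i,dB/10)
  Stage 1: F_1 = 10^(3.78/10) = 2.388, G_1 = 10^(−3.78/10) = 0.4188
  Stage 2: F_2 = 10^(2.52/10) = 1.786, G_2 = 10^(−2.52/10) = 0.5598
  Stage 3: F_3 = 10^(4.89/10) = 3.083, G_3 = 10^(−4.01/10) = 0.3972
  Stage 4: F_4 = 10^(2.71/10) = 1.866, G_4 = 10^(22.0/10) = 158.5
Friis cascade:
  F = 2.388 + (1.786 − 1)/0.4188 + (3.083 − 1)/0.2344 + (1.866 − 1)/0.09311 = 22.46
NF = 10 log₁₀(22.46) = 13.51 dB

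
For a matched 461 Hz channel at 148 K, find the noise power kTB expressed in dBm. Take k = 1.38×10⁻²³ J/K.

P_n = kTB = 1.38×10⁻²³ × 148 × 4.61×10² = 9.42×10⁻¹⁹ W
In dBm: 10 log₁₀(9.42×10⁻¹⁹ / 10⁻³) = −150.3 dBm

−150.3 dBm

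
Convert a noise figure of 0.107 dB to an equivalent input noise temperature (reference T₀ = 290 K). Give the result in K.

7.23 K

F = 10^(0.107/10) = 1.02494
T_e = (F − 1)·T₀ = (1.02494 − 1) × 290 = 7.23 K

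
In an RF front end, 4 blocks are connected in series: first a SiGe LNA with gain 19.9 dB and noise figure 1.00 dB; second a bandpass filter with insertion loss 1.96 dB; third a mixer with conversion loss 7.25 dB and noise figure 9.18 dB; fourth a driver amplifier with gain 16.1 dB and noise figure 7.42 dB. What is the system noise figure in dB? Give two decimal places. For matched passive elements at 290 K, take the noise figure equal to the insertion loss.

2.47 dB

Convert to linear (a loss of L dB is a gain of −L dB): F_i = 10^(NF_i/10), G_i = 10^(G_i,dB/10)
  Stage 1: F_1 = 10^(1.00/10) = 1.259, G_1 = 10^(19.9/10) = 97.72
  Stage 2: F_2 = 10^(1.96/10) = 1.570, G_2 = 10^(−1.96/10) = 0.6368
  Stage 3: F_3 = 10^(9.18/10) = 8.279, G_3 = 10^(−7.25/10) = 0.1884
  Stage 4: F_4 = 10^(7.42/10) = 5.521, G_4 = 10^(16.1/10) = 40.74
Friis cascade:
  F = 1.259 + (1.570 − 1)/97.72 + (8.279 − 1)/62.23 + (5.521 − 1)/11.72 = 1.767
NF = 10 log₁₀(1.767) = 2.47 dB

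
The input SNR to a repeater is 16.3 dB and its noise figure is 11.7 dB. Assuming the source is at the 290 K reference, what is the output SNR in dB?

By definition F = SNR_in/SNR_out, so in dB: SNR_out = SNR_in − NF
SNR_out = 16.3 − 11.7 = 4.6 dB

4.6 dB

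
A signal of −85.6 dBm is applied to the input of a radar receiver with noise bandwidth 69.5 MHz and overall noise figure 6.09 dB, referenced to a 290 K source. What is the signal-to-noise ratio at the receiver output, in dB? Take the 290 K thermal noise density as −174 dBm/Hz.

3.9 dB

Noise floor: N = −174 + 10 log₁₀(B) + NF
10 log₁₀(6.95×10⁷) = 78.42 dB
N = −174 + 78.42 + 6.09 = −89.49 dBm
SNR = P_sig − N = −85.6 − (−89.49) = 3.89 dB → 3.9 dB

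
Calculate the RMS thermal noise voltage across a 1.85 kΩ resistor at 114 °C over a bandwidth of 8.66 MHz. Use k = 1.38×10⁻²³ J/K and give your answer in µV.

T = 114 °C + 273.15 = 387.15 K
V_n = √(4kTRB)
4kTRB = 4 × 1.38×10⁻²³ × 387.15 × 1.85×10³ × 8.66×10⁶ = 3.42×10⁻¹⁰ V²
V_n = √(3.42×10⁻¹⁰) = 1.85×10⁻⁵ V = 18.5 µV

18.5 µV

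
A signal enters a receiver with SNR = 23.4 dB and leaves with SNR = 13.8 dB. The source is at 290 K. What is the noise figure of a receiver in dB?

NF (dB) = SNR_in(dB) − SNR_out(dB) when the source is at T₀
NF = 23.4 − 13.8 = 9.6 dB

9.6 dB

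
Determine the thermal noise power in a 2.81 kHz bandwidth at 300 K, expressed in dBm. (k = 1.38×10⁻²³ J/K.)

P_n = kTB = 1.38×10⁻²³ × 300 × 2.81×10³ = 1.16×10⁻¹⁷ W
In dBm: 10 log₁₀(1.16×10⁻¹⁷ / 10⁻³) = −139.3 dBm

−139.3 dBm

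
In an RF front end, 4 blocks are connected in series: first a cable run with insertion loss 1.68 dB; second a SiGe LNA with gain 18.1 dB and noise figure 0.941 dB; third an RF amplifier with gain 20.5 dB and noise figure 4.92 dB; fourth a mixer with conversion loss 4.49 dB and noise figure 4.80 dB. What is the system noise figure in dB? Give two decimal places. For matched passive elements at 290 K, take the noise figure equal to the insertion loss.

2.73 dB

Convert to linear (a loss of L dB is a gain of −L dB): F_i = 10^(NF_i/10), G_i = 10^(G_i,dB/10)
  Stage 1: F_1 = 10^(1.68/10) = 1.472, G_1 = 10^(−1.68/10) = 0.6792
  Stage 2: F_2 = 10^(0.941/10) = 1.242, G_2 = 10^(18.1/10) = 64.57
  Stage 3: F_3 = 10^(4.92/10) = 3.105, G_3 = 10^(20.5/10) = 112.2
  Stage 4: F_4 = 10^(4.80/10) = 3.020, G_4 = 10^(−4.49/10) = 0.3556
Friis cascade:
  F = 1.472 + (1.242 − 1)/0.6792 + (3.105 − 1)/43.85 + (3.020 − 1)/4920 = 1.877
NF = 10 log₁₀(1.877) = 2.73 dB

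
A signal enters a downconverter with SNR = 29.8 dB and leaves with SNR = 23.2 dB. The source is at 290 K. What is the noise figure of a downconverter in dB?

NF (dB) = SNR_in(dB) − SNR_out(dB) when the source is at T₀
NF = 29.8 − 23.2 = 6.6 dB

6.6 dB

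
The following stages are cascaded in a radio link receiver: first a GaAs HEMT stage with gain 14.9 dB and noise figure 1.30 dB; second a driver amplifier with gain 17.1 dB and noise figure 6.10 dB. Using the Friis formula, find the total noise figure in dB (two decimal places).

1.61 dB

Convert to linear (a loss of L dB is a gain of −L dB): F_i = 10^(NF_i/10), G_i = 10^(G_i,dB/10)
  Stage 1: F_1 = 10^(1.30/10) = 1.349, G_1 = 10^(14.9/10) = 30.90
  Stage 2: F_2 = 10^(6.10/10) = 4.074, G_2 = 10^(17.1/10) = 51.29
Friis cascade:
  F = 1.349 + (4.074 − 1)/30.90 = 1.448
NF = 10 log₁₀(1.448) = 1.61 dB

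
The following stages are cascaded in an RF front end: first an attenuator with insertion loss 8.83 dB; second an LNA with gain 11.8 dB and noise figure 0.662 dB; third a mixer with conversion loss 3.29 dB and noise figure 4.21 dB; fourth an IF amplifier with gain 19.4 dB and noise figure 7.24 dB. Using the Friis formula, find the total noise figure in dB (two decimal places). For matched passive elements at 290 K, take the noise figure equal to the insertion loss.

11.57 dB

Convert to linear (a loss of L dB is a gain of −L dB): F_i = 10^(NF_i/10), G_i = 10^(G_i,dB/10)
  Stage 1: F_1 = 10^(8.83/10) = 7.638, G_1 = 10^(−8.83/10) = 0.1309
  Stage 2: F_2 = 10^(0.662/10) = 1.165, G_2 = 10^(11.8/10) = 15.14
  Stage 3: F_3 = 10^(4.21/10) = 2.636, G_3 = 10^(−3.29/10) = 0.4688
  Stage 4: F_4 = 10^(7.24/10) = 5.297, G_4 = 10^(19.4/10) = 87.10
Friis cascade:
  F = 7.638 + (1.165 − 1)/0.1309 + (2.636 − 1)/1.982 + (5.297 − 1)/0.9290 = 14.35
NF = 10 log₁₀(14.35) = 11.57 dB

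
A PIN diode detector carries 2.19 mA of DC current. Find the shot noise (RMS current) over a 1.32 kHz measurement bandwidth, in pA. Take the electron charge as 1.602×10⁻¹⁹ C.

962 pA

I_n = √(2qI·B)
2qI·B = 2 × 1.602×10⁻¹⁹ × 2.19×10⁻³ × 1.32×10³ = 9.26×10⁻¹⁹ A²
I_n = √(9.26×10⁻¹⁹) = 9.62×10⁻¹⁰ A = 962 pA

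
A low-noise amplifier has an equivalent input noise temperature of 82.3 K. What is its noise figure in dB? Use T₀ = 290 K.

F = 1 + T_e/T₀ = 1 + 82.3/290 = 1.28379
NF = 10 log₁₀(1.28379) = 1.08 dB

1.08 dB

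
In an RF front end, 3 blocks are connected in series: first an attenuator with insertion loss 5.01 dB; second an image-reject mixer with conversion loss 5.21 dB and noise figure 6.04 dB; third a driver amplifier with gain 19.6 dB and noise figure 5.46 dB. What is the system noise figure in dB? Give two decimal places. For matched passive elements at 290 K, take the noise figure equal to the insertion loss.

15.93 dB

Convert to linear (a loss of L dB is a gain of −L dB): F_i = 10^(NF_i/10), G_i = 10^(G_i,dB/10)
  Stage 1: F_1 = 10^(5.01/10) = 3.170, G_1 = 10^(−5.01/10) = 0.3155
  Stage 2: F_2 = 10^(6.04/10) = 4.018, G_2 = 10^(−5.21/10) = 0.3013
  Stage 3: F_3 = 10^(5.46/10) = 3.516, G_3 = 10^(19.6/10) = 91.20
Friis cascade:
  F = 3.170 + (4.018 − 1)/0.3155 + (3.516 − 1)/0.09506 = 39.20
NF = 10 log₁₀(39.20) = 15.93 dB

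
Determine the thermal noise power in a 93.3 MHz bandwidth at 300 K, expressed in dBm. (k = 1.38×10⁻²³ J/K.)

P_n = kTB = 1.38×10⁻²³ × 300 × 9.33×10⁷ = 3.86×10⁻¹³ W
In dBm: 10 log₁₀(3.86×10⁻¹³ / 10⁻³) = −94.1 dBm

−94.1 dBm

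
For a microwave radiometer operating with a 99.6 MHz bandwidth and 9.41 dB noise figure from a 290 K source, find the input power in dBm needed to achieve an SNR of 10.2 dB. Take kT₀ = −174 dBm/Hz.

−74.4 dBm

Sensitivity = −174 + 10 log₁₀(B) + NF + SNR_min
= −174 + 79.98 + 9.41 + 10.2
= −74.41 dBm → −74.4 dBm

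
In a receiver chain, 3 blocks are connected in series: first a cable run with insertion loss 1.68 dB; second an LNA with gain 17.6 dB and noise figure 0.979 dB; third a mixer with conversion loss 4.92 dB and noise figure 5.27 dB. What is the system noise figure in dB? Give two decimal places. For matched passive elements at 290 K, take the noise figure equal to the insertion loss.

Convert to linear (a loss of L dB is a gain of −L dB): F_i = 10^(NF_i/10), G_i = 10^(G_i,dB/10)
  Stage 1: F_1 = 10^(1.68/10) = 1.472, G_1 = 10^(−1.68/10) = 0.6792
  Stage 2: F_2 = 10^(0.979/10) = 1.253, G_2 = 10^(17.6/10) = 57.54
  Stage 3: F_3 = 10^(5.27/10) = 3.365, G_3 = 10^(−4.92/10) = 0.3221
Friis cascade:
  F = 1.472 + (1.253 − 1)/0.6792 + (3.365 − 1)/39.08 = 1.905
NF = 10 log₁₀(1.905) = 2.80 dB

2.80 dB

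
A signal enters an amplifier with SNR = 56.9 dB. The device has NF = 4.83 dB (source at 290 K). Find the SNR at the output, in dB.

By definition F = SNR_in/SNR_out, so in dB: SNR_out = SNR_in − NF
SNR_out = 56.9 − 4.83 = 52.07 dB

52.07 dB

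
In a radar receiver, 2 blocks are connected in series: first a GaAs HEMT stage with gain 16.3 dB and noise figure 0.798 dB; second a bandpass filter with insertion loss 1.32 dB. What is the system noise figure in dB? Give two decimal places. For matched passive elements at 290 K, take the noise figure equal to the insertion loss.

Convert to linear (a loss of L dB is a gain of −L dB): F_i = 10^(NF_i/10), G_i = 10^(G_i,dB/10)
  Stage 1: F_1 = 10^(0.798/10) = 1.202, G_1 = 10^(16.3/10) = 42.66
  Stage 2: F_2 = 10^(1.32/10) = 1.355, G_2 = 10^(−1.32/10) = 0.7379
Friis cascade:
  F = 1.202 + (1.355 − 1)/42.66 = 1.210
NF = 10 log₁₀(1.210) = 0.83 dB

0.83 dB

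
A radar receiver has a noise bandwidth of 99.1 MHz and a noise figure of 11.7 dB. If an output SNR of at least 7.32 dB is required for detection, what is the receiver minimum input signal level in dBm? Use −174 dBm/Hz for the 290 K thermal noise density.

−75.0 dBm

Sensitivity = −174 + 10 log₁₀(B) + NF + SNR_min
= −174 + 79.96 + 11.7 + 7.32
= −75.02 dBm → −75.0 dBm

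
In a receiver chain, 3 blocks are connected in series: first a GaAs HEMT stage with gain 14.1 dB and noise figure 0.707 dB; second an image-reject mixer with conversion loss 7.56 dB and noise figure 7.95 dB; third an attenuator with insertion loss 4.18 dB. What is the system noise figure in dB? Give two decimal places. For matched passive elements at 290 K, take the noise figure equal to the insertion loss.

Convert to linear (a loss of L dB is a gain of −L dB): F_i = 10^(NF_i/10), G_i = 10^(G_i,dB/10)
  Stage 1: F_1 = 10^(0.707/10) = 1.177, G_1 = 10^(14.1/10) = 25.70
  Stage 2: F_2 = 10^(7.95/10) = 6.237, G_2 = 10^(−7.56/10) = 0.1754
  Stage 3: F_3 = 10^(4.18/10) = 2.618, G_3 = 10^(−4.18/10) = 0.3819
Friis cascade:
  F = 1.177 + (6.237 − 1)/25.70 + (2.618 − 1)/4.508 = 1.739
NF = 10 log₁₀(1.739) = 2.40 dB

2.40 dB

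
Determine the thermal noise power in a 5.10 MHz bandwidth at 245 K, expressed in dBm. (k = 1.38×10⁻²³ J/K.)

P_n = kTB = 1.38×10⁻²³ × 245 × 5.10×10⁶ = 1.72×10⁻¹⁴ W
In dBm: 10 log₁₀(1.72×10⁻¹⁴ / 10⁻³) = −107.6 dBm

−107.6 dBm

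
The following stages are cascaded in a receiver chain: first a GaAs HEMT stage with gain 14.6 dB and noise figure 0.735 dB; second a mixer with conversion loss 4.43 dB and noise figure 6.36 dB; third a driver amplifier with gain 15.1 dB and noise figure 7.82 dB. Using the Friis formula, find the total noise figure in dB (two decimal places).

Convert to linear (a loss of L dB is a gain of −L dB): F_i = 10^(NF_i/10), G_i = 10^(G_i,dB/10)
  Stage 1: F_1 = 10^(0.735/10) = 1.184, G_1 = 10^(14.6/10) = 28.84
  Stage 2: F_2 = 10^(6.36/10) = 4.325, G_2 = 10^(−4.43/10) = 0.3606
  Stage 3: F_3 = 10^(7.82/10) = 6.053, G_3 = 10^(15.1/10) = 32.36
Friis cascade:
  F = 1.184 + (4.325 − 1)/28.84 + (6.053 − 1)/10.40 = 1.786
NF = 10 log₁₀(1.786) = 2.52 dB

2.52 dB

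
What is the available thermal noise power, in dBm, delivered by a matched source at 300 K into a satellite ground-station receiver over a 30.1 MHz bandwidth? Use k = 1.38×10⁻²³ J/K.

P_n = kTB = 1.38×10⁻²³ × 300 × 3.01×10⁷ = 1.25×10⁻¹³ W
In dBm: 10 log₁₀(1.25×10⁻¹³ / 10⁻³) = −99.0 dBm

−99.0 dBm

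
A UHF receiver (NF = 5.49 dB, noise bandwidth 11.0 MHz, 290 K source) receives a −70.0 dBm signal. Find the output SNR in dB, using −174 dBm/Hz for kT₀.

Noise floor: N = −174 + 10 log₁₀(B) + NF
10 log₁₀(1.10×10⁷) = 70.41 dB
N = −174 + 70.41 + 5.49 = −98.10 dBm
SNR = P_sig − N = −70.0 − (−98.10) = 28.10 dB → 28.1 dB

28.1 dB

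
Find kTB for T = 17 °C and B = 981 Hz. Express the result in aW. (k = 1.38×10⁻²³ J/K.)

3.93 aW

T = 17 °C + 273.15 = 290.15 K
P_n = kTB = 1.38×10⁻²³ × 290.15 × 9.81×10² = 3.93×10⁻¹⁸ W = 3.93 aW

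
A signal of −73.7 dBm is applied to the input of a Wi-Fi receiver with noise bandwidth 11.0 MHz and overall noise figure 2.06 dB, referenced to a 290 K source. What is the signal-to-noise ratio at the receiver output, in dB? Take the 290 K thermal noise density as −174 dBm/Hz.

27.8 dB

Noise floor: N = −174 + 10 log₁₀(B) + NF
10 log₁₀(1.10×10⁷) = 70.41 dB
N = −174 + 70.41 + 2.06 = −101.53 dBm
SNR = P_sig − N = −73.7 − (−101.53) = 27.83 dB → 27.8 dB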